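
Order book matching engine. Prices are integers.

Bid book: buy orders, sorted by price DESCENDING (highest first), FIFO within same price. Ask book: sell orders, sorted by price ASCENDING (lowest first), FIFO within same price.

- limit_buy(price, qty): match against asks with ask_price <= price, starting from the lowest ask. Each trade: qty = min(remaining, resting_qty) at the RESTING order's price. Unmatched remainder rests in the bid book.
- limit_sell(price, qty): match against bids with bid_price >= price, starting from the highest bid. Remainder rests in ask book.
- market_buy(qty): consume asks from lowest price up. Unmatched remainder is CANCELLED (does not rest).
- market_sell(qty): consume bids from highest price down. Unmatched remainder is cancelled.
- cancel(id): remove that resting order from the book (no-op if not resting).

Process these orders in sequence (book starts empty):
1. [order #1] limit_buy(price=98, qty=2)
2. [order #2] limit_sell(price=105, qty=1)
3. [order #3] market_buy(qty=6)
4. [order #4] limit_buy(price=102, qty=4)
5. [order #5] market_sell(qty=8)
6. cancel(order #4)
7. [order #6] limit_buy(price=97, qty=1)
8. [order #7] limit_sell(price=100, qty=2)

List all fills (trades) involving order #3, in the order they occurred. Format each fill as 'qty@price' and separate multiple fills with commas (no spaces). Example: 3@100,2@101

Answer: 1@105

Derivation:
After op 1 [order #1] limit_buy(price=98, qty=2): fills=none; bids=[#1:2@98] asks=[-]
After op 2 [order #2] limit_sell(price=105, qty=1): fills=none; bids=[#1:2@98] asks=[#2:1@105]
After op 3 [order #3] market_buy(qty=6): fills=#3x#2:1@105; bids=[#1:2@98] asks=[-]
After op 4 [order #4] limit_buy(price=102, qty=4): fills=none; bids=[#4:4@102 #1:2@98] asks=[-]
After op 5 [order #5] market_sell(qty=8): fills=#4x#5:4@102 #1x#5:2@98; bids=[-] asks=[-]
After op 6 cancel(order #4): fills=none; bids=[-] asks=[-]
After op 7 [order #6] limit_buy(price=97, qty=1): fills=none; bids=[#6:1@97] asks=[-]
After op 8 [order #7] limit_sell(price=100, qty=2): fills=none; bids=[#6:1@97] asks=[#7:2@100]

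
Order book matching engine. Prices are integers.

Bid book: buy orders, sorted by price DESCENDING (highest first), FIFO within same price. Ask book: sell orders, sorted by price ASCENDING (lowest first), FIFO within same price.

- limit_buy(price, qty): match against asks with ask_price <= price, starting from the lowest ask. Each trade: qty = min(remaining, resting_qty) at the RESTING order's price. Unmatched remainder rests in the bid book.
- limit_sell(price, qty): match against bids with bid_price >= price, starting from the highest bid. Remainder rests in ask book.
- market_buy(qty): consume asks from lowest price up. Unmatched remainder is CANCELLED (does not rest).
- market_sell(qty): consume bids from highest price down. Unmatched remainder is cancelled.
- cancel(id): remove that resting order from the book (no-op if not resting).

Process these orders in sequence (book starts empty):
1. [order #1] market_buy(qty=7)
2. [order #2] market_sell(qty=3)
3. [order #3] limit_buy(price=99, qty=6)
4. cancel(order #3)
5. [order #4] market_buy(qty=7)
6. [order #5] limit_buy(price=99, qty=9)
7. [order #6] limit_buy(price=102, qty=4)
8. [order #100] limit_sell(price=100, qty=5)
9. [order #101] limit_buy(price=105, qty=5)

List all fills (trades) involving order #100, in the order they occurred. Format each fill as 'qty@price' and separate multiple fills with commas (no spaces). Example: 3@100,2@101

After op 1 [order #1] market_buy(qty=7): fills=none; bids=[-] asks=[-]
After op 2 [order #2] market_sell(qty=3): fills=none; bids=[-] asks=[-]
After op 3 [order #3] limit_buy(price=99, qty=6): fills=none; bids=[#3:6@99] asks=[-]
After op 4 cancel(order #3): fills=none; bids=[-] asks=[-]
After op 5 [order #4] market_buy(qty=7): fills=none; bids=[-] asks=[-]
After op 6 [order #5] limit_buy(price=99, qty=9): fills=none; bids=[#5:9@99] asks=[-]
After op 7 [order #6] limit_buy(price=102, qty=4): fills=none; bids=[#6:4@102 #5:9@99] asks=[-]
After op 8 [order #100] limit_sell(price=100, qty=5): fills=#6x#100:4@102; bids=[#5:9@99] asks=[#100:1@100]
After op 9 [order #101] limit_buy(price=105, qty=5): fills=#101x#100:1@100; bids=[#101:4@105 #5:9@99] asks=[-]

Answer: 4@102,1@100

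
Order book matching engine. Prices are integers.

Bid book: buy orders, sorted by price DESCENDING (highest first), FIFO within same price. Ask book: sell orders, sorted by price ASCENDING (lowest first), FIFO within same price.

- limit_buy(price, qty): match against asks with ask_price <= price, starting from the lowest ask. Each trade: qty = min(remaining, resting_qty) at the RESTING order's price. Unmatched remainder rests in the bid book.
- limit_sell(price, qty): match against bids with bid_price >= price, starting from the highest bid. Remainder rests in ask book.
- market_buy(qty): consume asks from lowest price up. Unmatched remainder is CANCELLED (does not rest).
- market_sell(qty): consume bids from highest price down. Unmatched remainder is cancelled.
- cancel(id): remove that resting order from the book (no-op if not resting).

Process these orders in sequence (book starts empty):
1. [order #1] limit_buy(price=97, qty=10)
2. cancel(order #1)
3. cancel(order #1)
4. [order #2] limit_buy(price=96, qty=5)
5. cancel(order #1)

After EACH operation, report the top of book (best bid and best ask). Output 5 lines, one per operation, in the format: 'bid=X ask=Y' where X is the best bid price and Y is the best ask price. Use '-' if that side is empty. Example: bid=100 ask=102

After op 1 [order #1] limit_buy(price=97, qty=10): fills=none; bids=[#1:10@97] asks=[-]
After op 2 cancel(order #1): fills=none; bids=[-] asks=[-]
After op 3 cancel(order #1): fills=none; bids=[-] asks=[-]
After op 4 [order #2] limit_buy(price=96, qty=5): fills=none; bids=[#2:5@96] asks=[-]
After op 5 cancel(order #1): fills=none; bids=[#2:5@96] asks=[-]

Answer: bid=97 ask=-
bid=- ask=-
bid=- ask=-
bid=96 ask=-
bid=96 ask=-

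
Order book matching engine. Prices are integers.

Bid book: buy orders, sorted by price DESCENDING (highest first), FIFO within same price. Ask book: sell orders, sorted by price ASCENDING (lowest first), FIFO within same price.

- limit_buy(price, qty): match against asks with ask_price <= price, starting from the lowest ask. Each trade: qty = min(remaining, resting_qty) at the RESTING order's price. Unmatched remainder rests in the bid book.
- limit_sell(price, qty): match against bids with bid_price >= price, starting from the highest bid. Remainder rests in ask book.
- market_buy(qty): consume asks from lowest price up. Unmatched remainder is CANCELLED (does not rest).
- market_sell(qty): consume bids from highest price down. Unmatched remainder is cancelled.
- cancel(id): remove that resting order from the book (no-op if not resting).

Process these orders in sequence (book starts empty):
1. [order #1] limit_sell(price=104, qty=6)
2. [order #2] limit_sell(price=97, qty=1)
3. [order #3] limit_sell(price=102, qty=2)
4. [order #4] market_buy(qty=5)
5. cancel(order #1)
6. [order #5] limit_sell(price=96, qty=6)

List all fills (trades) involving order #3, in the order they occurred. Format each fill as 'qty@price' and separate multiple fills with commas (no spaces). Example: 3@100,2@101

Answer: 2@102

Derivation:
After op 1 [order #1] limit_sell(price=104, qty=6): fills=none; bids=[-] asks=[#1:6@104]
After op 2 [order #2] limit_sell(price=97, qty=1): fills=none; bids=[-] asks=[#2:1@97 #1:6@104]
After op 3 [order #3] limit_sell(price=102, qty=2): fills=none; bids=[-] asks=[#2:1@97 #3:2@102 #1:6@104]
After op 4 [order #4] market_buy(qty=5): fills=#4x#2:1@97 #4x#3:2@102 #4x#1:2@104; bids=[-] asks=[#1:4@104]
After op 5 cancel(order #1): fills=none; bids=[-] asks=[-]
After op 6 [order #5] limit_sell(price=96, qty=6): fills=none; bids=[-] asks=[#5:6@96]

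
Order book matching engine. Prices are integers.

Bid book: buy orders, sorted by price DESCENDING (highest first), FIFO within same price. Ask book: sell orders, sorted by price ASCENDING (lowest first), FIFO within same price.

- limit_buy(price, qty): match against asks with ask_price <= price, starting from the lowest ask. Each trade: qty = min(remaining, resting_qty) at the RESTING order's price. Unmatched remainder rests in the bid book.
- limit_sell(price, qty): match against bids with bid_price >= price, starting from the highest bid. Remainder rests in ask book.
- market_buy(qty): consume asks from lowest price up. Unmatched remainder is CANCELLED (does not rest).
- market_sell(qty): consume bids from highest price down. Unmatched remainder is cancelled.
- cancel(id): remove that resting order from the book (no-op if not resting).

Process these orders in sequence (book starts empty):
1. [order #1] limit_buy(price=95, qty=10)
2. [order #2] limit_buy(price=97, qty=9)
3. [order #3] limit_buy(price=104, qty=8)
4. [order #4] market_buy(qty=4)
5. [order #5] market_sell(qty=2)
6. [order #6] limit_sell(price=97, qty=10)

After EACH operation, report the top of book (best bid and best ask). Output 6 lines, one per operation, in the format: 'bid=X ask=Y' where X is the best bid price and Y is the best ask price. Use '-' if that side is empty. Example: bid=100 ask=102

After op 1 [order #1] limit_buy(price=95, qty=10): fills=none; bids=[#1:10@95] asks=[-]
After op 2 [order #2] limit_buy(price=97, qty=9): fills=none; bids=[#2:9@97 #1:10@95] asks=[-]
After op 3 [order #3] limit_buy(price=104, qty=8): fills=none; bids=[#3:8@104 #2:9@97 #1:10@95] asks=[-]
After op 4 [order #4] market_buy(qty=4): fills=none; bids=[#3:8@104 #2:9@97 #1:10@95] asks=[-]
After op 5 [order #5] market_sell(qty=2): fills=#3x#5:2@104; bids=[#3:6@104 #2:9@97 #1:10@95] asks=[-]
After op 6 [order #6] limit_sell(price=97, qty=10): fills=#3x#6:6@104 #2x#6:4@97; bids=[#2:5@97 #1:10@95] asks=[-]

Answer: bid=95 ask=-
bid=97 ask=-
bid=104 ask=-
bid=104 ask=-
bid=104 ask=-
bid=97 ask=-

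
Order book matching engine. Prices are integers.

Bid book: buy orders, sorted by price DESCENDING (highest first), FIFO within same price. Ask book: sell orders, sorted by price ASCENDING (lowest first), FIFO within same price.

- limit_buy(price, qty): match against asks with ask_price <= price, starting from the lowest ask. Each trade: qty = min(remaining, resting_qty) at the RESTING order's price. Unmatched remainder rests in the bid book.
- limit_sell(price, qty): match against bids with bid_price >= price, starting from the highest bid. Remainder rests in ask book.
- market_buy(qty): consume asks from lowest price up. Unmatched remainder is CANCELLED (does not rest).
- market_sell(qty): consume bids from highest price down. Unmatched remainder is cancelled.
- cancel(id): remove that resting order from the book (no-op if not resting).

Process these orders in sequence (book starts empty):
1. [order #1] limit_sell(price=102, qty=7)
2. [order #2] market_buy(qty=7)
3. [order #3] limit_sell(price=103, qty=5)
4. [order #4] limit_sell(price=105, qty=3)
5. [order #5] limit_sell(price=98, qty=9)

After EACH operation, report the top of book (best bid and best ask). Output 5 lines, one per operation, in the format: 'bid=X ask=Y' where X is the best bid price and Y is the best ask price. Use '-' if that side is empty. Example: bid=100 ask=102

After op 1 [order #1] limit_sell(price=102, qty=7): fills=none; bids=[-] asks=[#1:7@102]
After op 2 [order #2] market_buy(qty=7): fills=#2x#1:7@102; bids=[-] asks=[-]
After op 3 [order #3] limit_sell(price=103, qty=5): fills=none; bids=[-] asks=[#3:5@103]
After op 4 [order #4] limit_sell(price=105, qty=3): fills=none; bids=[-] asks=[#3:5@103 #4:3@105]
After op 5 [order #5] limit_sell(price=98, qty=9): fills=none; bids=[-] asks=[#5:9@98 #3:5@103 #4:3@105]

Answer: bid=- ask=102
bid=- ask=-
bid=- ask=103
bid=- ask=103
bid=- ask=98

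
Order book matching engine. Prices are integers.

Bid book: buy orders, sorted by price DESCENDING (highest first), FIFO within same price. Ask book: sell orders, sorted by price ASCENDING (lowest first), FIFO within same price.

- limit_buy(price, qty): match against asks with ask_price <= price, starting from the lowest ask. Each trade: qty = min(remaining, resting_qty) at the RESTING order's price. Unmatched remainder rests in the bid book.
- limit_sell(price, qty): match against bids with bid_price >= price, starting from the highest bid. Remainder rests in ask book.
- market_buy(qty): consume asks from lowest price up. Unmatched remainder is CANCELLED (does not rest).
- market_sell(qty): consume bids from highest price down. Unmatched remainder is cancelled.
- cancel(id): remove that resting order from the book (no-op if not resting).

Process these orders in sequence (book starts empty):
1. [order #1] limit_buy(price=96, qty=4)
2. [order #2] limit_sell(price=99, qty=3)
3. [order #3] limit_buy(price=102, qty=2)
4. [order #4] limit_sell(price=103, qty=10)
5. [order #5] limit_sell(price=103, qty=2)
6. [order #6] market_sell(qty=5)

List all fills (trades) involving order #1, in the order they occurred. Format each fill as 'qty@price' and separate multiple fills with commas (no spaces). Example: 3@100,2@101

Answer: 4@96

Derivation:
After op 1 [order #1] limit_buy(price=96, qty=4): fills=none; bids=[#1:4@96] asks=[-]
After op 2 [order #2] limit_sell(price=99, qty=3): fills=none; bids=[#1:4@96] asks=[#2:3@99]
After op 3 [order #3] limit_buy(price=102, qty=2): fills=#3x#2:2@99; bids=[#1:4@96] asks=[#2:1@99]
After op 4 [order #4] limit_sell(price=103, qty=10): fills=none; bids=[#1:4@96] asks=[#2:1@99 #4:10@103]
After op 5 [order #5] limit_sell(price=103, qty=2): fills=none; bids=[#1:4@96] asks=[#2:1@99 #4:10@103 #5:2@103]
After op 6 [order #6] market_sell(qty=5): fills=#1x#6:4@96; bids=[-] asks=[#2:1@99 #4:10@103 #5:2@103]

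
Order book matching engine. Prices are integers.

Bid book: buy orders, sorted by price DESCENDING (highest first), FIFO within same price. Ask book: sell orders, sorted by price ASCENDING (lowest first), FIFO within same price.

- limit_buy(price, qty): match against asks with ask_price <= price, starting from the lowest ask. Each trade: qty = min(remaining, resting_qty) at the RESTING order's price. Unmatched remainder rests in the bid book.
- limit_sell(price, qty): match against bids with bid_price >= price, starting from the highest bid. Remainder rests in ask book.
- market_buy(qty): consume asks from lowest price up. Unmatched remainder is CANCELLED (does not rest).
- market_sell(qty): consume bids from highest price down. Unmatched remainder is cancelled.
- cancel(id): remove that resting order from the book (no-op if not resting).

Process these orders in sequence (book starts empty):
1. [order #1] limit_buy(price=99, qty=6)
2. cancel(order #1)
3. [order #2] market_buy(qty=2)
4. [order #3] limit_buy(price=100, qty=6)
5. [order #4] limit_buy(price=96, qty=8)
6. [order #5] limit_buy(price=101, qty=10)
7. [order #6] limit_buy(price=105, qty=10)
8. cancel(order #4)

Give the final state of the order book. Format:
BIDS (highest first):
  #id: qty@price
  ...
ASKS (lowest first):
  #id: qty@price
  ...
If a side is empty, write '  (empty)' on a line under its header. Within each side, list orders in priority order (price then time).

After op 1 [order #1] limit_buy(price=99, qty=6): fills=none; bids=[#1:6@99] asks=[-]
After op 2 cancel(order #1): fills=none; bids=[-] asks=[-]
After op 3 [order #2] market_buy(qty=2): fills=none; bids=[-] asks=[-]
After op 4 [order #3] limit_buy(price=100, qty=6): fills=none; bids=[#3:6@100] asks=[-]
After op 5 [order #4] limit_buy(price=96, qty=8): fills=none; bids=[#3:6@100 #4:8@96] asks=[-]
After op 6 [order #5] limit_buy(price=101, qty=10): fills=none; bids=[#5:10@101 #3:6@100 #4:8@96] asks=[-]
After op 7 [order #6] limit_buy(price=105, qty=10): fills=none; bids=[#6:10@105 #5:10@101 #3:6@100 #4:8@96] asks=[-]
After op 8 cancel(order #4): fills=none; bids=[#6:10@105 #5:10@101 #3:6@100] asks=[-]

Answer: BIDS (highest first):
  #6: 10@105
  #5: 10@101
  #3: 6@100
ASKS (lowest first):
  (empty)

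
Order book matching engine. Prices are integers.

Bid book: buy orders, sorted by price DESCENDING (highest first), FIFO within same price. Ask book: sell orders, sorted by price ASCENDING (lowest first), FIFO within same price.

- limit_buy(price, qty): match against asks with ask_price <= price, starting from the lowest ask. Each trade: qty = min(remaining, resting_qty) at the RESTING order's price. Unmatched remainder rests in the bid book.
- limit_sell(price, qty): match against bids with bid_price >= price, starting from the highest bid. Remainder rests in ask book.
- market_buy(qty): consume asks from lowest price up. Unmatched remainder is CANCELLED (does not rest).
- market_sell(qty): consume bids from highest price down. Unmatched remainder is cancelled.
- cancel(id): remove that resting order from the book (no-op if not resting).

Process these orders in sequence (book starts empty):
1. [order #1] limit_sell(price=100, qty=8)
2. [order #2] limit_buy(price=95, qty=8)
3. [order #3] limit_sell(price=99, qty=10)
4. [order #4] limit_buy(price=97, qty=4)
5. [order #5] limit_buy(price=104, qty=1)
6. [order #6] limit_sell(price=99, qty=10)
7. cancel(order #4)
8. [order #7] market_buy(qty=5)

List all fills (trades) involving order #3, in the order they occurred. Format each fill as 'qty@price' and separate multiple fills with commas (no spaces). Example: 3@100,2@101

After op 1 [order #1] limit_sell(price=100, qty=8): fills=none; bids=[-] asks=[#1:8@100]
After op 2 [order #2] limit_buy(price=95, qty=8): fills=none; bids=[#2:8@95] asks=[#1:8@100]
After op 3 [order #3] limit_sell(price=99, qty=10): fills=none; bids=[#2:8@95] asks=[#3:10@99 #1:8@100]
After op 4 [order #4] limit_buy(price=97, qty=4): fills=none; bids=[#4:4@97 #2:8@95] asks=[#3:10@99 #1:8@100]
After op 5 [order #5] limit_buy(price=104, qty=1): fills=#5x#3:1@99; bids=[#4:4@97 #2:8@95] asks=[#3:9@99 #1:8@100]
After op 6 [order #6] limit_sell(price=99, qty=10): fills=none; bids=[#4:4@97 #2:8@95] asks=[#3:9@99 #6:10@99 #1:8@100]
After op 7 cancel(order #4): fills=none; bids=[#2:8@95] asks=[#3:9@99 #6:10@99 #1:8@100]
After op 8 [order #7] market_buy(qty=5): fills=#7x#3:5@99; bids=[#2:8@95] asks=[#3:4@99 #6:10@99 #1:8@100]

Answer: 1@99,5@99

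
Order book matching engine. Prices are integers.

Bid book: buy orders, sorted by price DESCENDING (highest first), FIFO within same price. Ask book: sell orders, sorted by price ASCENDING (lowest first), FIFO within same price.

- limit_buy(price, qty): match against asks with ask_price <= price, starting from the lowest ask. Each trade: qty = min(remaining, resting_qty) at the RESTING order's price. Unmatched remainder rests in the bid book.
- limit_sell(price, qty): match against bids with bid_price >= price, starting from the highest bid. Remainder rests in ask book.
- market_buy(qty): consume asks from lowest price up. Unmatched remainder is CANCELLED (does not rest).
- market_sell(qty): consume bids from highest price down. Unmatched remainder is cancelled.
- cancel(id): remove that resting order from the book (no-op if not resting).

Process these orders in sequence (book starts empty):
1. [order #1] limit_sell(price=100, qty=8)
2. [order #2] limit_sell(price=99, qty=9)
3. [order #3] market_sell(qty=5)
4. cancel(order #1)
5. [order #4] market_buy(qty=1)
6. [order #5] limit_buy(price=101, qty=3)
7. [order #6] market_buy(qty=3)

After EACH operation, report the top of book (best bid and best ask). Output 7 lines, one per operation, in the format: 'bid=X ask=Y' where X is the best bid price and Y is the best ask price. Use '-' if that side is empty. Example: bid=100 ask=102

Answer: bid=- ask=100
bid=- ask=99
bid=- ask=99
bid=- ask=99
bid=- ask=99
bid=- ask=99
bid=- ask=99

Derivation:
After op 1 [order #1] limit_sell(price=100, qty=8): fills=none; bids=[-] asks=[#1:8@100]
After op 2 [order #2] limit_sell(price=99, qty=9): fills=none; bids=[-] asks=[#2:9@99 #1:8@100]
After op 3 [order #3] market_sell(qty=5): fills=none; bids=[-] asks=[#2:9@99 #1:8@100]
After op 4 cancel(order #1): fills=none; bids=[-] asks=[#2:9@99]
After op 5 [order #4] market_buy(qty=1): fills=#4x#2:1@99; bids=[-] asks=[#2:8@99]
After op 6 [order #5] limit_buy(price=101, qty=3): fills=#5x#2:3@99; bids=[-] asks=[#2:5@99]
After op 7 [order #6] market_buy(qty=3): fills=#6x#2:3@99; bids=[-] asks=[#2:2@99]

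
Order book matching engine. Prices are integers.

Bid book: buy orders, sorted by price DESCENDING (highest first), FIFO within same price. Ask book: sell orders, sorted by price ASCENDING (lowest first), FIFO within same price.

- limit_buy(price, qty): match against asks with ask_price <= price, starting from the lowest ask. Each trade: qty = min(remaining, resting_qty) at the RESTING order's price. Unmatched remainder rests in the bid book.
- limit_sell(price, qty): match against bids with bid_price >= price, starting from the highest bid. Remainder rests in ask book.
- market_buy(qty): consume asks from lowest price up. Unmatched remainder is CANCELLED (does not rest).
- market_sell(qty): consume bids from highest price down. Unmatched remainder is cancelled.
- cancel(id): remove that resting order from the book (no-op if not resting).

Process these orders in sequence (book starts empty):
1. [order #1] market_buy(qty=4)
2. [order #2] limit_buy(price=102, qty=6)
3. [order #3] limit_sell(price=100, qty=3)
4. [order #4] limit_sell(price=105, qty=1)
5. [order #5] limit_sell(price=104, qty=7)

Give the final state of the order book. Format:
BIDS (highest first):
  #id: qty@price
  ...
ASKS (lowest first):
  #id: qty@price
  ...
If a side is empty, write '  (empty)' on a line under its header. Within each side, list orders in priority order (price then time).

After op 1 [order #1] market_buy(qty=4): fills=none; bids=[-] asks=[-]
After op 2 [order #2] limit_buy(price=102, qty=6): fills=none; bids=[#2:6@102] asks=[-]
After op 3 [order #3] limit_sell(price=100, qty=3): fills=#2x#3:3@102; bids=[#2:3@102] asks=[-]
After op 4 [order #4] limit_sell(price=105, qty=1): fills=none; bids=[#2:3@102] asks=[#4:1@105]
After op 5 [order #5] limit_sell(price=104, qty=7): fills=none; bids=[#2:3@102] asks=[#5:7@104 #4:1@105]

Answer: BIDS (highest first):
  #2: 3@102
ASKS (lowest first):
  #5: 7@104
  #4: 1@105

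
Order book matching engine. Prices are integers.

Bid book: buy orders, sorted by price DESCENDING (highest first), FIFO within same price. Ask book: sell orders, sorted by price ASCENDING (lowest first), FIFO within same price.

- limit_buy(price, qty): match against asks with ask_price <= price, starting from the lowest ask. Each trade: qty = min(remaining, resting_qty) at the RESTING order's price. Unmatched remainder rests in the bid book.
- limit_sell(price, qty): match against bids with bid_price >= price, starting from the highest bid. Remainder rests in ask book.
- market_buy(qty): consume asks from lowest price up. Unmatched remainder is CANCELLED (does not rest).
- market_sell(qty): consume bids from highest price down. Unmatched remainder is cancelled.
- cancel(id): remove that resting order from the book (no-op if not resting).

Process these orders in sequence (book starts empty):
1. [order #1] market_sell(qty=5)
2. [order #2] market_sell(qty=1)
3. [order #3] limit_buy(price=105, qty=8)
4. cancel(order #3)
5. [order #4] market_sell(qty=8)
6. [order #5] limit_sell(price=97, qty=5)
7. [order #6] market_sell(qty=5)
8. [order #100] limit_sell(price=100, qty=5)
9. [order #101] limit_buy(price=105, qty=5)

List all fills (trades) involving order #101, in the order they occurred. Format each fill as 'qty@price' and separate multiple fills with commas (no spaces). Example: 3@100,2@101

After op 1 [order #1] market_sell(qty=5): fills=none; bids=[-] asks=[-]
After op 2 [order #2] market_sell(qty=1): fills=none; bids=[-] asks=[-]
After op 3 [order #3] limit_buy(price=105, qty=8): fills=none; bids=[#3:8@105] asks=[-]
After op 4 cancel(order #3): fills=none; bids=[-] asks=[-]
After op 5 [order #4] market_sell(qty=8): fills=none; bids=[-] asks=[-]
After op 6 [order #5] limit_sell(price=97, qty=5): fills=none; bids=[-] asks=[#5:5@97]
After op 7 [order #6] market_sell(qty=5): fills=none; bids=[-] asks=[#5:5@97]
After op 8 [order #100] limit_sell(price=100, qty=5): fills=none; bids=[-] asks=[#5:5@97 #100:5@100]
After op 9 [order #101] limit_buy(price=105, qty=5): fills=#101x#5:5@97; bids=[-] asks=[#100:5@100]

Answer: 5@97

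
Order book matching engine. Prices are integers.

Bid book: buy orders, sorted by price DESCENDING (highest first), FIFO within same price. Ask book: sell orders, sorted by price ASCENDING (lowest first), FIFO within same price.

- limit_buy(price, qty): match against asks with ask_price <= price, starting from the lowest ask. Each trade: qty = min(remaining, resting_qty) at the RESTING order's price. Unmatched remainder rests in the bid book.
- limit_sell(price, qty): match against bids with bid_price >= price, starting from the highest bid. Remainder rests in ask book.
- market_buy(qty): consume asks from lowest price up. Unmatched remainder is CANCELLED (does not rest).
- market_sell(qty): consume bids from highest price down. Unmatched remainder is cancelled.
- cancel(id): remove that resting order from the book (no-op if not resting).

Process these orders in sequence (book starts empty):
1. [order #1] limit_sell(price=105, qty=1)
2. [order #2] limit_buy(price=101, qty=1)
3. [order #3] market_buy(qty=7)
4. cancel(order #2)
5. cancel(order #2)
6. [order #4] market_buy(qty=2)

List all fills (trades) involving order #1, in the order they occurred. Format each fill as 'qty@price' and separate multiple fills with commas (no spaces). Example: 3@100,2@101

Answer: 1@105

Derivation:
After op 1 [order #1] limit_sell(price=105, qty=1): fills=none; bids=[-] asks=[#1:1@105]
After op 2 [order #2] limit_buy(price=101, qty=1): fills=none; bids=[#2:1@101] asks=[#1:1@105]
After op 3 [order #3] market_buy(qty=7): fills=#3x#1:1@105; bids=[#2:1@101] asks=[-]
After op 4 cancel(order #2): fills=none; bids=[-] asks=[-]
After op 5 cancel(order #2): fills=none; bids=[-] asks=[-]
After op 6 [order #4] market_buy(qty=2): fills=none; bids=[-] asks=[-]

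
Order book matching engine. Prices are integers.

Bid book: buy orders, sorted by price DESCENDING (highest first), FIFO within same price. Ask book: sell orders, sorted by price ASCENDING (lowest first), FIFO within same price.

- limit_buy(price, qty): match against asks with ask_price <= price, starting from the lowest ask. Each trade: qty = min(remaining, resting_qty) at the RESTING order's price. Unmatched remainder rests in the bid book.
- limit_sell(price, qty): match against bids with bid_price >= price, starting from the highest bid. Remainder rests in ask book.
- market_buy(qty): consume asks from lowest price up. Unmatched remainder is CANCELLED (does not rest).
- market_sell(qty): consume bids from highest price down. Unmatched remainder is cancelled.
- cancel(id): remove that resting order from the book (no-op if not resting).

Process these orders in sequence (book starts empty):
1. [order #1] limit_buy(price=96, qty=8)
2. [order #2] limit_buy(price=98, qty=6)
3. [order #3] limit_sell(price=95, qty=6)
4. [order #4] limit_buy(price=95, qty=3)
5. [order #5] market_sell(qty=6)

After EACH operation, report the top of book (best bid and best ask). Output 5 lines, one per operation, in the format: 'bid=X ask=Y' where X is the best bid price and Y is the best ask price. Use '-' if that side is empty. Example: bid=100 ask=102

After op 1 [order #1] limit_buy(price=96, qty=8): fills=none; bids=[#1:8@96] asks=[-]
After op 2 [order #2] limit_buy(price=98, qty=6): fills=none; bids=[#2:6@98 #1:8@96] asks=[-]
After op 3 [order #3] limit_sell(price=95, qty=6): fills=#2x#3:6@98; bids=[#1:8@96] asks=[-]
After op 4 [order #4] limit_buy(price=95, qty=3): fills=none; bids=[#1:8@96 #4:3@95] asks=[-]
After op 5 [order #5] market_sell(qty=6): fills=#1x#5:6@96; bids=[#1:2@96 #4:3@95] asks=[-]

Answer: bid=96 ask=-
bid=98 ask=-
bid=96 ask=-
bid=96 ask=-
bid=96 ask=-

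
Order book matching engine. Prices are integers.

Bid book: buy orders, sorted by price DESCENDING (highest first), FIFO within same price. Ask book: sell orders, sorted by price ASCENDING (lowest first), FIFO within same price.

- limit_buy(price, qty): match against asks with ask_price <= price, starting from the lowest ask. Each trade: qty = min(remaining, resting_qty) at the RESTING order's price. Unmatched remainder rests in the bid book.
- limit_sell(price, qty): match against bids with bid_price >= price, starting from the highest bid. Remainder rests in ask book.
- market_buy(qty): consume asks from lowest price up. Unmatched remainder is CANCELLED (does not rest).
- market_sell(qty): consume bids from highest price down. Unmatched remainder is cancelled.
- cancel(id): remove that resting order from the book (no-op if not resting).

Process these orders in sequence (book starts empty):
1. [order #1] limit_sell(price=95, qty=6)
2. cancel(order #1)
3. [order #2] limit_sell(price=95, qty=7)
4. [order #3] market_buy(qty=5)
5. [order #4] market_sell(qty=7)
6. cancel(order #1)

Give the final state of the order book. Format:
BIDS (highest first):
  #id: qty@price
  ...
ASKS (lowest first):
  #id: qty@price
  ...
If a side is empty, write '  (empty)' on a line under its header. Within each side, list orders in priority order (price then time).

Answer: BIDS (highest first):
  (empty)
ASKS (lowest first):
  #2: 2@95

Derivation:
After op 1 [order #1] limit_sell(price=95, qty=6): fills=none; bids=[-] asks=[#1:6@95]
After op 2 cancel(order #1): fills=none; bids=[-] asks=[-]
After op 3 [order #2] limit_sell(price=95, qty=7): fills=none; bids=[-] asks=[#2:7@95]
After op 4 [order #3] market_buy(qty=5): fills=#3x#2:5@95; bids=[-] asks=[#2:2@95]
After op 5 [order #4] market_sell(qty=7): fills=none; bids=[-] asks=[#2:2@95]
After op 6 cancel(order #1): fills=none; bids=[-] asks=[#2:2@95]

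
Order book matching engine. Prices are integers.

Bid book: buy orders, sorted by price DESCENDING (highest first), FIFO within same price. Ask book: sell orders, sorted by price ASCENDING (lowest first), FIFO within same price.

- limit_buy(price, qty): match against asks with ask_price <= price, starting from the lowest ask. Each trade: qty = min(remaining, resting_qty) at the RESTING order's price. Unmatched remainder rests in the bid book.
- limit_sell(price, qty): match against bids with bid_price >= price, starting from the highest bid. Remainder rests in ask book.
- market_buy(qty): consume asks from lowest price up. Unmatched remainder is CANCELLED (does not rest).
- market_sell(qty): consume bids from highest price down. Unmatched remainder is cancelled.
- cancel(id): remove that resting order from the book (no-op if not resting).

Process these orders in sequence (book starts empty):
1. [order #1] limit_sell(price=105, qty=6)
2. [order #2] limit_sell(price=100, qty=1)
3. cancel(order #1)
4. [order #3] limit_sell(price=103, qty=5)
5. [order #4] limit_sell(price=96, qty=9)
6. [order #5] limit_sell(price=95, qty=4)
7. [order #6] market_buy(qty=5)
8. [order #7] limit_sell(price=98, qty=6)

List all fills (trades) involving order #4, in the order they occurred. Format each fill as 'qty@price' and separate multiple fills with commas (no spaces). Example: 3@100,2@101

Answer: 1@96

Derivation:
After op 1 [order #1] limit_sell(price=105, qty=6): fills=none; bids=[-] asks=[#1:6@105]
After op 2 [order #2] limit_sell(price=100, qty=1): fills=none; bids=[-] asks=[#2:1@100 #1:6@105]
After op 3 cancel(order #1): fills=none; bids=[-] asks=[#2:1@100]
After op 4 [order #3] limit_sell(price=103, qty=5): fills=none; bids=[-] asks=[#2:1@100 #3:5@103]
After op 5 [order #4] limit_sell(price=96, qty=9): fills=none; bids=[-] asks=[#4:9@96 #2:1@100 #3:5@103]
After op 6 [order #5] limit_sell(price=95, qty=4): fills=none; bids=[-] asks=[#5:4@95 #4:9@96 #2:1@100 #3:5@103]
After op 7 [order #6] market_buy(qty=5): fills=#6x#5:4@95 #6x#4:1@96; bids=[-] asks=[#4:8@96 #2:1@100 #3:5@103]
After op 8 [order #7] limit_sell(price=98, qty=6): fills=none; bids=[-] asks=[#4:8@96 #7:6@98 #2:1@100 #3:5@103]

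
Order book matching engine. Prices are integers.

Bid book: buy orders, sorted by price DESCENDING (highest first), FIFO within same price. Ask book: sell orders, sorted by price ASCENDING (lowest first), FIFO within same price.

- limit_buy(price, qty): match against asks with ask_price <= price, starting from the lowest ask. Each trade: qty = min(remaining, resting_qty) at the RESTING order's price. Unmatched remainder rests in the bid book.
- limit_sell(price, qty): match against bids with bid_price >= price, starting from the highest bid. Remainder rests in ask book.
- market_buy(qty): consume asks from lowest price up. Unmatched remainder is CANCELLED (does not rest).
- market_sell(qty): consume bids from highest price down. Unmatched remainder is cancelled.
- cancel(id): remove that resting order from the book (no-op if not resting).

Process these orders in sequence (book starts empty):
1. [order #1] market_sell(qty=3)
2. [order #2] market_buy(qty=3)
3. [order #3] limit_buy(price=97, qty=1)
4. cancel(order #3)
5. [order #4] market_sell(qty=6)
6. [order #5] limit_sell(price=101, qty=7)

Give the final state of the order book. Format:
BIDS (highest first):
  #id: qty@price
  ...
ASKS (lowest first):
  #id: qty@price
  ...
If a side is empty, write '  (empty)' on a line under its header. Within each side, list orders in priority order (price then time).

After op 1 [order #1] market_sell(qty=3): fills=none; bids=[-] asks=[-]
After op 2 [order #2] market_buy(qty=3): fills=none; bids=[-] asks=[-]
After op 3 [order #3] limit_buy(price=97, qty=1): fills=none; bids=[#3:1@97] asks=[-]
After op 4 cancel(order #3): fills=none; bids=[-] asks=[-]
After op 5 [order #4] market_sell(qty=6): fills=none; bids=[-] asks=[-]
After op 6 [order #5] limit_sell(price=101, qty=7): fills=none; bids=[-] asks=[#5:7@101]

Answer: BIDS (highest first):
  (empty)
ASKS (lowest first):
  #5: 7@101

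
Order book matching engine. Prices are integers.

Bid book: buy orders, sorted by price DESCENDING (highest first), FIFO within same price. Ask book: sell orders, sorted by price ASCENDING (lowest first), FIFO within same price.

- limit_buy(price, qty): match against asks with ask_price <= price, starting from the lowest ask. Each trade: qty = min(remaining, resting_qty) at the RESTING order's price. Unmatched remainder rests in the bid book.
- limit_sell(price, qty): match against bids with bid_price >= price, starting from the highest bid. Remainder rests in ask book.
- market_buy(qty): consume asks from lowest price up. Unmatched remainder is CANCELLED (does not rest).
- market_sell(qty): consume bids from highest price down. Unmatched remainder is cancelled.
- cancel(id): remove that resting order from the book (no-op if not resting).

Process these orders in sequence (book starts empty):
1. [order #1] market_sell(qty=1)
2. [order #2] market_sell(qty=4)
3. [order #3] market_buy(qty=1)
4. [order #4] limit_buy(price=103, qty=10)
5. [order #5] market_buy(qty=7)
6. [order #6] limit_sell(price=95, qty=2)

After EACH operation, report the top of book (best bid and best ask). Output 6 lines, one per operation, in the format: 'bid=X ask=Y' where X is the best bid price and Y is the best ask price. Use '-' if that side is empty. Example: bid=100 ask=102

Answer: bid=- ask=-
bid=- ask=-
bid=- ask=-
bid=103 ask=-
bid=103 ask=-
bid=103 ask=-

Derivation:
After op 1 [order #1] market_sell(qty=1): fills=none; bids=[-] asks=[-]
After op 2 [order #2] market_sell(qty=4): fills=none; bids=[-] asks=[-]
After op 3 [order #3] market_buy(qty=1): fills=none; bids=[-] asks=[-]
After op 4 [order #4] limit_buy(price=103, qty=10): fills=none; bids=[#4:10@103] asks=[-]
After op 5 [order #5] market_buy(qty=7): fills=none; bids=[#4:10@103] asks=[-]
After op 6 [order #6] limit_sell(price=95, qty=2): fills=#4x#6:2@103; bids=[#4:8@103] asks=[-]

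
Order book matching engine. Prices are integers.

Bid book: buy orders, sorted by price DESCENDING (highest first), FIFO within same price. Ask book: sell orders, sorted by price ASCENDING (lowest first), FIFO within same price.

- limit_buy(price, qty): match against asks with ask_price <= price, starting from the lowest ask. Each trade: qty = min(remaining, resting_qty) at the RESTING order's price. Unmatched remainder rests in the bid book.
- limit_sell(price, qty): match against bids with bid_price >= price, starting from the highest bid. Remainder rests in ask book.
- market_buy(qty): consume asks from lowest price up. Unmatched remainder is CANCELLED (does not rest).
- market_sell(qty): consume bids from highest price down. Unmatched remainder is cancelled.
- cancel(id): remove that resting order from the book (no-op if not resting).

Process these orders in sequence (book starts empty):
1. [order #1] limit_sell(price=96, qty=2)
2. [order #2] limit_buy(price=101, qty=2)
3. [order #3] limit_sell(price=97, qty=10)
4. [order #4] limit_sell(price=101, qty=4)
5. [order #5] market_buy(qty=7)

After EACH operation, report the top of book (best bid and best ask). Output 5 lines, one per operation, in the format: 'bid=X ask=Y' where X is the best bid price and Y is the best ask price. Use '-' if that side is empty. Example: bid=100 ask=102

Answer: bid=- ask=96
bid=- ask=-
bid=- ask=97
bid=- ask=97
bid=- ask=97

Derivation:
After op 1 [order #1] limit_sell(price=96, qty=2): fills=none; bids=[-] asks=[#1:2@96]
After op 2 [order #2] limit_buy(price=101, qty=2): fills=#2x#1:2@96; bids=[-] asks=[-]
After op 3 [order #3] limit_sell(price=97, qty=10): fills=none; bids=[-] asks=[#3:10@97]
After op 4 [order #4] limit_sell(price=101, qty=4): fills=none; bids=[-] asks=[#3:10@97 #4:4@101]
After op 5 [order #5] market_buy(qty=7): fills=#5x#3:7@97; bids=[-] asks=[#3:3@97 #4:4@101]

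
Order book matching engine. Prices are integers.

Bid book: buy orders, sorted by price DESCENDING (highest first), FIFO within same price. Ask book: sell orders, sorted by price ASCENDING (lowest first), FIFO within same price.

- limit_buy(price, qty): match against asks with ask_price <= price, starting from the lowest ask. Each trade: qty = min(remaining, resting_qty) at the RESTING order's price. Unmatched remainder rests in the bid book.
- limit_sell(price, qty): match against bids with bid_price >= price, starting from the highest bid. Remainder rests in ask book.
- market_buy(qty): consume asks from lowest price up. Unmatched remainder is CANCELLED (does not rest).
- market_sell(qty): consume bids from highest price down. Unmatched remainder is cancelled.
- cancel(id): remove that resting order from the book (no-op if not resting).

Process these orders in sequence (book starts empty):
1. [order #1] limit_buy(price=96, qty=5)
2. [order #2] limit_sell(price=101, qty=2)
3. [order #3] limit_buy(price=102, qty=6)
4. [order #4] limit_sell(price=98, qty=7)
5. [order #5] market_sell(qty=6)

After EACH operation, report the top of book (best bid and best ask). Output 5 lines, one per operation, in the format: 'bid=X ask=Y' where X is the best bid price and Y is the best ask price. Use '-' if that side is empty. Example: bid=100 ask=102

After op 1 [order #1] limit_buy(price=96, qty=5): fills=none; bids=[#1:5@96] asks=[-]
After op 2 [order #2] limit_sell(price=101, qty=2): fills=none; bids=[#1:5@96] asks=[#2:2@101]
After op 3 [order #3] limit_buy(price=102, qty=6): fills=#3x#2:2@101; bids=[#3:4@102 #1:5@96] asks=[-]
After op 4 [order #4] limit_sell(price=98, qty=7): fills=#3x#4:4@102; bids=[#1:5@96] asks=[#4:3@98]
After op 5 [order #5] market_sell(qty=6): fills=#1x#5:5@96; bids=[-] asks=[#4:3@98]

Answer: bid=96 ask=-
bid=96 ask=101
bid=102 ask=-
bid=96 ask=98
bid=- ask=98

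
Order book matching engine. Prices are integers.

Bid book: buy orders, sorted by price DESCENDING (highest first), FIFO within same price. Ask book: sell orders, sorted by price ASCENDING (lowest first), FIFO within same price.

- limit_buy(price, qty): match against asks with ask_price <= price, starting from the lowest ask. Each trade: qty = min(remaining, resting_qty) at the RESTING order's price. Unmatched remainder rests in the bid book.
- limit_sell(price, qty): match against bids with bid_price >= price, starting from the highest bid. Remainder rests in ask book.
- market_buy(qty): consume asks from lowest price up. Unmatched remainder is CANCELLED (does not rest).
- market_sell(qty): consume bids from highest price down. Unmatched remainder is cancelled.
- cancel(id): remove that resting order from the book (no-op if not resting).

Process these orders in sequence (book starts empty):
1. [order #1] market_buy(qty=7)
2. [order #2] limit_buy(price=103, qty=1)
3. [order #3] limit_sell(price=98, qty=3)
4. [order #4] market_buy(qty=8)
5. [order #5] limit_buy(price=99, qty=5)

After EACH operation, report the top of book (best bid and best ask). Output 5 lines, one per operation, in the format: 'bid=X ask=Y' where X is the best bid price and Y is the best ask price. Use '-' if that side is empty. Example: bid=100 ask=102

After op 1 [order #1] market_buy(qty=7): fills=none; bids=[-] asks=[-]
After op 2 [order #2] limit_buy(price=103, qty=1): fills=none; bids=[#2:1@103] asks=[-]
After op 3 [order #3] limit_sell(price=98, qty=3): fills=#2x#3:1@103; bids=[-] asks=[#3:2@98]
After op 4 [order #4] market_buy(qty=8): fills=#4x#3:2@98; bids=[-] asks=[-]
After op 5 [order #5] limit_buy(price=99, qty=5): fills=none; bids=[#5:5@99] asks=[-]

Answer: bid=- ask=-
bid=103 ask=-
bid=- ask=98
bid=- ask=-
bid=99 ask=-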